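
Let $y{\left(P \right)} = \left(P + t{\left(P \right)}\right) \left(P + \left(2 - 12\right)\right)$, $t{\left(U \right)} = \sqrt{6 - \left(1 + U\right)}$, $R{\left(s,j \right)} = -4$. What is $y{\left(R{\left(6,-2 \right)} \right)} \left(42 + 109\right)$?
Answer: $2114$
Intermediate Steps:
$t{\left(U \right)} = \sqrt{5 - U}$
$y{\left(P \right)} = \left(-10 + P\right) \left(P + \sqrt{5 - P}\right)$ ($y{\left(P \right)} = \left(P + \sqrt{5 - P}\right) \left(P + \left(2 - 12\right)\right) = \left(P + \sqrt{5 - P}\right) \left(P - 10\right) = \left(P + \sqrt{5 - P}\right) \left(-10 + P\right) = \left(-10 + P\right) \left(P + \sqrt{5 - P}\right)$)
$y{\left(R{\left(6,-2 \right)} \right)} \left(42 + 109\right) = \left(\left(-4\right)^{2} - -40 - 10 \sqrt{5 - -4} - 4 \sqrt{5 - -4}\right) \left(42 + 109\right) = \left(16 + 40 - 10 \sqrt{5 + 4} - 4 \sqrt{5 + 4}\right) 151 = \left(16 + 40 - 10 \sqrt{9} - 4 \sqrt{9}\right) 151 = \left(16 + 40 - 30 - 12\right) 151 = 14 \cdot 151 = 2114$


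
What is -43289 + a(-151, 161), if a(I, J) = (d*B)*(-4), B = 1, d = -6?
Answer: -43265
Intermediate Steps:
a(I, J) = 24 (a(I, J) = -6*1*(-4) = -6*(-4) = 24)
-43289 + a(-151, 161) = -43289 + 24 = -43265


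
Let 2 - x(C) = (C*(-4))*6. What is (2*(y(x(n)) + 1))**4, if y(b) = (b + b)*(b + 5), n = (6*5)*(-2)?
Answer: 4615945713559136237808917776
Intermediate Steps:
n = -60 (n = 30*(-2) = -60)
x(C) = 2 + 24*C (x(C) = 2 - C*(-4)*6 = 2 - (-4*C)*6 = 2 - (-24)*C = 2 + 24*C)
y(b) = 2*b*(5 + b) (y(b) = (2*b)*(5 + b) = 2*b*(5 + b))
(2*(y(x(n)) + 1))**4 = (2*(2*(2 + 24*(-60))*(5 + (2 + 24*(-60))) + 1))**4 = (2*(2*(2 - 1440)*(5 + (2 - 1440)) + 1))**4 = (2*(2*(-1438)*(5 - 1438) + 1))**4 = (2*(2*(-1438)*(-1433) + 1))**4 = (2*(4121308 + 1))**4 = (2*4121309)**4 = 8242618**4 = 4615945713559136237808917776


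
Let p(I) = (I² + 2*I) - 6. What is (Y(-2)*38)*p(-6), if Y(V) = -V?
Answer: 1368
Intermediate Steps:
p(I) = -6 + I² + 2*I
(Y(-2)*38)*p(-6) = (-1*(-2)*38)*(-6 + (-6)² + 2*(-6)) = (2*38)*(-6 + 36 - 12) = 76*18 = 1368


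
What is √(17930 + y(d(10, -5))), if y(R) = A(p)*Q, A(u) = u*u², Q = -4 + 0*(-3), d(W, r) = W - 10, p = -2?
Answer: √17962 ≈ 134.02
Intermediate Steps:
d(W, r) = -10 + W
Q = -4 (Q = -4 + 0 = -4)
A(u) = u³
y(R) = 32 (y(R) = (-2)³*(-4) = -8*(-4) = 32)
√(17930 + y(d(10, -5))) = √(17930 + 32) = √17962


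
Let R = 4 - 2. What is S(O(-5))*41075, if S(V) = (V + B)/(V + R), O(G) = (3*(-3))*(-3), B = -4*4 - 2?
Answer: 369675/29 ≈ 12747.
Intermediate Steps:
R = 2
B = -18 (B = -16 - 2 = -18)
O(G) = 27 (O(G) = -9*(-3) = 27)
S(V) = (-18 + V)/(2 + V) (S(V) = (V - 18)/(V + 2) = (-18 + V)/(2 + V))
S(O(-5))*41075 = ((-18 + 27)/(2 + 27))*41075 = (9/29)*41075 = 369675/29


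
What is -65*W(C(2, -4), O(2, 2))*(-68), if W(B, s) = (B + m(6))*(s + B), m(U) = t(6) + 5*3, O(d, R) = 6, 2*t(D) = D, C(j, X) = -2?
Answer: 282880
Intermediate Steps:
t(D) = D/2
m(U) = 18 (m(U) = (½)*6 + 5*3 = 3 + 15 = 18)
W(B, s) = (18 + B)*(B + s) (W(B, s) = (B + 18)*(s + B) = (18 + B)*(B + s))
-65*W(C(2, -4), O(2, 2))*(-68) = -65*((-2)² + 18*(-2) + 18*6 - 2*6)*(-68) = -65*(4 - 36 + 108 - 12)*(-68) = -65*64*(-68) = -4160*(-68) = 282880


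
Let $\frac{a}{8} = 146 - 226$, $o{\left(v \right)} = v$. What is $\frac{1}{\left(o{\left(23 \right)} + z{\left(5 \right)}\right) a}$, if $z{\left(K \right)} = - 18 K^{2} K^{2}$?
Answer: $\frac{1}{7185280} \approx 1.3917 \cdot 10^{-7}$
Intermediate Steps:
$a = -640$ ($a = 8 \left(146 - 226\right) = 8 \left(-80\right) = -640$)
$z{\left(K \right)} = - 18 K^{4}$
$\frac{1}{\left(o{\left(23 \right)} + z{\left(5 \right)}\right) a} = \frac{1}{\left(23 - 18 \cdot 5^{4}\right) \left(-640\right)} = \frac{1}{23 - 11250} \left(- \frac{1}{640}\right) = \frac{1}{-11227} \left(- \frac{1}{640}\right) = \left(- \frac{1}{11227}\right) \left(- \frac{1}{640}\right) = \frac{1}{7185280}$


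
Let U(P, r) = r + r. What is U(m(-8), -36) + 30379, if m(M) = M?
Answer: 30307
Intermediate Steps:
U(P, r) = 2*r
U(m(-8), -36) + 30379 = 2*(-36) + 30379 = -72 + 30379 = 30307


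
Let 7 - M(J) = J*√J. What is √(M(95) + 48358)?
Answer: √(48365 - 95*√95) ≈ 217.81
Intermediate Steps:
M(J) = 7 - J^(3/2) (M(J) = 7 - J*√J = 7 - J^(3/2))
√(M(95) + 48358) = √((7 - 95^(3/2)) + 48358) = √((7 - 95*√95) + 48358) = √(48365 - 95*√95)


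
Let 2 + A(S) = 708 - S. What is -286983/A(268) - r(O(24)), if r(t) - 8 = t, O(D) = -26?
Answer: -93033/146 ≈ -637.21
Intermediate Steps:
A(S) = 706 - S (A(S) = -2 + (708 - S) = 706 - S)
r(t) = 8 + t
-286983/A(268) - r(O(24)) = -286983/(706 - 1*268) - (8 - 26) = -286983/(706 - 268) - 1*(-18) = -286983/438 + 18 = -286983*1/438 + 18 = -95661/146 + 18 = -93033/146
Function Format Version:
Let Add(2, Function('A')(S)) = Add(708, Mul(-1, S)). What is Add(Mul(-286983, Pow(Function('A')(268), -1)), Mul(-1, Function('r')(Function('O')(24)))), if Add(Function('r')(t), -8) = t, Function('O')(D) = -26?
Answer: Rational(-93033, 146) ≈ -637.21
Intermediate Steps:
Function('A')(S) = Add(706, Mul(-1, S)) (Function('A')(S) = Add(-2, Add(708, Mul(-1, S))) = Add(706, Mul(-1, S)))
Function('r')(t) = Add(8, t)
Add(Mul(-286983, Pow(Function('A')(268), -1)), Mul(-1, Function('r')(Function('O')(24)))) = Add(Mul(-286983, Pow(Add(706, Mul(-1, 268)), -1)), Mul(-1, Add(8, -26))) = Add(Mul(-286983, Pow(Add(706, -268), -1)), Mul(-1, -18)) = Add(Mul(-286983, Pow(438, -1)), 18) = Add(Mul(-286983, Rational(1, 438)), 18) = Add(Rational(-95661, 146), 18) = Rational(-93033, 146)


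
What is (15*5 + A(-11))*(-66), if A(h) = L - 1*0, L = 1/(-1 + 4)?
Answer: -4972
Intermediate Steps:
L = ⅓ (L = 1/3 = ⅓ ≈ 0.33333)
A(h) = ⅓ (A(h) = ⅓ - 1*0 = ⅓ + 0 = ⅓)
(15*5 + A(-11))*(-66) = (15*5 + ⅓)*(-66) = (75 + ⅓)*(-66) = (226/3)*(-66) = -4972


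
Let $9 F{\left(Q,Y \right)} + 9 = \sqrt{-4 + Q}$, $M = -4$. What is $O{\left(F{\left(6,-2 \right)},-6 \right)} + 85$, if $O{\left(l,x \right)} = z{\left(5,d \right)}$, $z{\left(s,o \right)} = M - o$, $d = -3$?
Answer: $84$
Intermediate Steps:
$F{\left(Q,Y \right)} = -1 + \frac{\sqrt{-4 + Q}}{9}$
$z{\left(s,o \right)} = -4 - o$
$O{\left(l,x \right)} = -1$ ($O{\left(l,x \right)} = -4 - -3 = -4 + 3 = -1$)
$O{\left(F{\left(6,-2 \right)},-6 \right)} + 85 = -1 + 85 = 84$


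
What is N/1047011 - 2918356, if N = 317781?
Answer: -3055550516135/1047011 ≈ -2.9184e+6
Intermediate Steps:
N/1047011 - 2918356 = 317781/1047011 - 2918356 = -3055550516135/1047011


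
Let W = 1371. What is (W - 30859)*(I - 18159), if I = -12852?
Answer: 914452368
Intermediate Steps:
(W - 30859)*(I - 18159) = (1371 - 30859)*(-12852 - 18159) = -29488*(-31011) = 914452368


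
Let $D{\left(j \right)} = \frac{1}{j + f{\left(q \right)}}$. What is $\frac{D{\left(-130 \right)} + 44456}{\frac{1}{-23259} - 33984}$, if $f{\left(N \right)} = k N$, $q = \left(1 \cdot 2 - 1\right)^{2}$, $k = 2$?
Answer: $- \frac{132352246053}{101175533696} \approx -1.3081$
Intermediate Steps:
$q = 1$ ($q = \left(2 - 1\right)^{2} = 1^{2} = 1$)
$f{\left(N \right)} = 2 N$
$D{\left(j \right)} = \frac{1}{2 + j}$ ($D{\left(j \right)} = \frac{1}{j + 2 \cdot 1} = \frac{1}{j + 2} = \frac{1}{2 + j}$)
$\frac{D{\left(-130 \right)} + 44456}{\frac{1}{-23259} - 33984} = \frac{\frac{1}{2 - 130} + 44456}{\frac{1}{-23259} - 33984} = \frac{\frac{1}{-128} + 44456}{- \frac{1}{23259} - 33984} = \frac{- \frac{1}{128} + 44456}{- \frac{790433857}{23259}} = \frac{5690367}{128} \left(- \frac{23259}{790433857}\right) = - \frac{132352246053}{101175533696}$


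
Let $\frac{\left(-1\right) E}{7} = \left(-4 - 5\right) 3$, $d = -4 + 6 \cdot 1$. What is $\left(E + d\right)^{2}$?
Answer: $36481$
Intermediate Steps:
$d = 2$ ($d = -4 + 6 = 2$)
$E = 189$ ($E = - 7 \left(-4 - 5\right) 3 = - 7 \left(\left(-9\right) 3\right) = \left(-7\right) \left(-27\right) = 189$)
$\left(E + d\right)^{2} = \left(189 + 2\right)^{2} = 191^{2} = 36481$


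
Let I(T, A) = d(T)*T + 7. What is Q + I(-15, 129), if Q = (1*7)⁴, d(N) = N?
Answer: 2633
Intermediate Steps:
I(T, A) = 7 + T² (I(T, A) = T*T + 7 = T² + 7 = 7 + T²)
Q = 2401 (Q = 7⁴ = 2401)
Q + I(-15, 129) = 2401 + (7 + (-15)²) = 2401 + (7 + 225) = 2401 + 232 = 2633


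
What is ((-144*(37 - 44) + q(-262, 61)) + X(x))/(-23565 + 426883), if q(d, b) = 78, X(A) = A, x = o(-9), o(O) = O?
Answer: 1077/403318 ≈ 0.0026703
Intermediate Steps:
x = -9
((-144*(37 - 44) + q(-262, 61)) + X(x))/(-23565 + 426883) = ((-144*(37 - 44) + 78) - 9)/(-23565 + 426883) = ((-144*(-7) + 78) - 9)/403318 = ((1008 + 78) - 9)*(1/403318) = (1086 - 9)*(1/403318) = 1077*(1/403318) = 1077/403318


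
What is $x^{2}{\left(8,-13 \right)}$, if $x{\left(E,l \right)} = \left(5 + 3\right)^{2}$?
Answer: $4096$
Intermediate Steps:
$x{\left(E,l \right)} = 64$ ($x{\left(E,l \right)} = 8^{2} = 64$)
$x^{2}{\left(8,-13 \right)} = 64^{2} = 4096$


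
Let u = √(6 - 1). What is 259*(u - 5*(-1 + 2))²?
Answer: 7770 - 2590*√5 ≈ 1978.6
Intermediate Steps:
u = √5 ≈ 2.2361
259*(u - 5*(-1 + 2))² = 259*(√5 - 5*(-1 + 2))² = 259*(√5 - 5*1)² = 259*(√5 - 5)² = 259*(-5 + √5)²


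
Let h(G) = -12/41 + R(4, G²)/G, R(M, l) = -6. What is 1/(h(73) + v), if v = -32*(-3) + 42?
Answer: 2993/411912 ≈ 0.0072661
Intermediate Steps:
v = 138 (v = 96 + 42 = 138)
h(G) = -12/41 - 6/G
1/(h(73) + v) = 1/((-12/41 - 6/73) + 138) = 1/(-1122/2993 + 138) = 1/(411912/2993) = 2993/411912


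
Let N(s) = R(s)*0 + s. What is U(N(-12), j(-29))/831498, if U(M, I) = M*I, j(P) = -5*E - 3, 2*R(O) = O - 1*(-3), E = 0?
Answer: 6/138583 ≈ 4.3295e-5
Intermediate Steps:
R(O) = 3/2 + O/2 (R(O) = (O - 1*(-3))/2 = (O + 3)/2 = (3 + O)/2 = 3/2 + O/2)
j(P) = -3 (j(P) = -5*0 - 3 = 0 - 3 = -3)
N(s) = s (N(s) = (3/2 + s/2)*0 + s = 0 + s = s)
U(M, I) = I*M
U(N(-12), j(-29))/831498 = -3*(-12)/831498 = 36*(1/831498) = 6/138583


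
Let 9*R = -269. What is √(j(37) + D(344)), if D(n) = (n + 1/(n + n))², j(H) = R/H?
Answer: √690145124921377/76368 ≈ 344.00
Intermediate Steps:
R = -269/9 (R = (⅑)*(-269) = -269/9 ≈ -29.889)
j(H) = -269/(9*H)
D(n) = (n + 1/(2*n))²
√(j(37) + D(344)) = √(-269/9/37 + (¼)*(1 + 2*344²)²/344²) = √(-269/9*1/37 + (¼)*(1/118336)*(1 + 2*118336)²) = √(-269/333 + (¼)*(1/118336)*(1 + 236672)²) = √(-269/333 + (¼)*(1/118336)*236673²) = √(-269/333 + (¼)*(1/118336)*56014108929) = √(-269/333 + 56014108929/473344) = √(18652570943821/157623552) = √690145124921377/76368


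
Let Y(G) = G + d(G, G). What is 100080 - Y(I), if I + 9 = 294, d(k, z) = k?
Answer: 99510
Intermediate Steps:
I = 285 (I = -9 + 294 = 285)
Y(G) = 2*G (Y(G) = G + G = 2*G)
100080 - Y(I) = 100080 - 2*285 = 100080 - 1*570 = 100080 - 570 = 99510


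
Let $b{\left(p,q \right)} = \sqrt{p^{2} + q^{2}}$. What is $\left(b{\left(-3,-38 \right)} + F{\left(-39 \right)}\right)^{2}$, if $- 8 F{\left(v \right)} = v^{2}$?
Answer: $\frac{2406433}{64} - \frac{1521 \sqrt{1453}}{4} \approx 23106.0$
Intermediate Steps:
$F{\left(v \right)} = - \frac{v^{2}}{8}$
$\left(b{\left(-3,-38 \right)} + F{\left(-39 \right)}\right)^{2} = \left(\sqrt{\left(-3\right)^{2} + \left(-38\right)^{2}} - \frac{\left(-39\right)^{2}}{8}\right)^{2} = \left(\sqrt{9 + 1444} - \frac{1521}{8}\right)^{2} = \left(\sqrt{1453} - \frac{1521}{8}\right)^{2} = \left(- \frac{1521}{8} + \sqrt{1453}\right)^{2}$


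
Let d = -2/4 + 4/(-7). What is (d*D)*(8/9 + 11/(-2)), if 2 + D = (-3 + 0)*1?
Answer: -2075/84 ≈ -24.702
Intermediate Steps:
d = -15/14 (d = -2*¼ + 4*(-⅐) = -½ - 4/7 = -15/14 ≈ -1.0714)
D = -5 (D = -2 + (-3 + 0)*1 = -2 - 3*1 = -2 - 3 = -5)
(d*D)*(8/9 + 11/(-2)) = (-15/14*(-5))*(8/9 + 11/(-2)) = 75*(8*(⅑) + 11*(-½))/14 = 75*(8/9 - 11/2)/14 = (75/14)*(-83/18) = -2075/84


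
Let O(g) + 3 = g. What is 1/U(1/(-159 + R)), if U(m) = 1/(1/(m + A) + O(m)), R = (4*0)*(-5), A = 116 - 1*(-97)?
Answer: -16162667/5384694 ≈ -3.0016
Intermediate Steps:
O(g) = -3 + g
A = 213 (A = 116 + 97 = 213)
R = 0 (R = 0*(-5) = 0)
U(m) = 1/(-3 + m + 1/(213 + m)) (U(m) = 1/(1/(m + 213) + (-3 + m)) = 1/(1/(213 + m) + (-3 + m)) = 1/(-3 + m + 1/(213 + m)))
1/U(1/(-159 + R)) = 1/((213 + 1/(-159 + 0))/(-638 + (1/(-159 + 0))² + 210/(-159 + 0))) = 1/((213 + 1/(-159))/(-638 + (1/(-159))² + 210/(-159))) = 1/((213 - 1/159)/(-638 + (-1/159)² + 210*(-1/159))) = 1/((33866/159)/(-638 + 1/25281 - 70/53)) = 1/((33866/159)/(-16162667/25281)) = 1/(-25281/16162667*33866/159) = 1/(-5384694/16162667) = -16162667/5384694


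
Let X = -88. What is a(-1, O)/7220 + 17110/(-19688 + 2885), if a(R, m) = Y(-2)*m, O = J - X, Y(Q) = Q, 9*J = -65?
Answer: -63124409/60658830 ≈ -1.0406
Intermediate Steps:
J = -65/9 (J = (1/9)*(-65) = -65/9 ≈ -7.2222)
O = 727/9 (O = -65/9 - 1*(-88) = -65/9 + 88 = 727/9 ≈ 80.778)
a(R, m) = -2*m
a(-1, O)/7220 + 17110/(-19688 + 2885) = -2*727/9/7220 + 17110/(-19688 + 2885) = -1454/9*1/7220 + 17110/(-16803) = -727/32490 + 17110*(-1/16803) = -727/32490 - 17110/16803 = -63124409/60658830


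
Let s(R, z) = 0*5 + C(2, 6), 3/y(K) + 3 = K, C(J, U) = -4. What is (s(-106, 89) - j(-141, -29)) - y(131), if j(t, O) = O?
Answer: 3197/128 ≈ 24.977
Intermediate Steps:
y(K) = 3/(-3 + K)
s(R, z) = -4 (s(R, z) = 0*5 - 4 = 0 - 4 = -4)
(s(-106, 89) - j(-141, -29)) - y(131) = (-4 - 1*(-29)) - 3/(-3 + 131) = (-4 + 29) - 3/128 = 25 - 3/128 = 3197/128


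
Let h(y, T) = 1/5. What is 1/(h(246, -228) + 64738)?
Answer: 5/323691 ≈ 1.5447e-5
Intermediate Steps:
h(y, T) = ⅕
1/(h(246, -228) + 64738) = 1/(⅕ + 64738) = 1/(323691/5) = 5/323691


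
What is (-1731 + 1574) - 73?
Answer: -230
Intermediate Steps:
(-1731 + 1574) - 73 = -157 - 73 = -230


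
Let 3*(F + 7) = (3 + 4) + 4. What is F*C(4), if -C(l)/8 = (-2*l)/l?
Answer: -160/3 ≈ -53.333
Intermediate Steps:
F = -10/3 (F = -7 + ((3 + 4) + 4)/3 = -7 + (7 + 4)/3 = -7 + (⅓)*11 = -7 + 11/3 = -10/3 ≈ -3.3333)
C(l) = 16 (C(l) = -8*(-2*l)/l = -8*(-2) = 16)
F*C(4) = -10/3*16 = -160/3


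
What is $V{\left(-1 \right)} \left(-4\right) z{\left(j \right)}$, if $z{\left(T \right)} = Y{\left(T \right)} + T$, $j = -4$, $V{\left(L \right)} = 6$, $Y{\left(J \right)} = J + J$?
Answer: $288$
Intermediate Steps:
$Y{\left(J \right)} = 2 J$
$z{\left(T \right)} = 3 T$ ($z{\left(T \right)} = 2 T + T = 3 T$)
$V{\left(-1 \right)} \left(-4\right) z{\left(j \right)} = 6 \left(-4\right) 3 \left(-4\right) = \left(-24\right) \left(-12\right) = 288$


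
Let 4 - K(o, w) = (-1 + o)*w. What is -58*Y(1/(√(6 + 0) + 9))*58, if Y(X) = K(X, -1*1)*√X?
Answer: 3364*(-28 - 3*√6)/(9 + √6)^(3/2) ≈ -3069.4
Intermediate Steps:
K(o, w) = 4 - w*(-1 + o) (K(o, w) = 4 - (-1 + o)*w = 4 - w*(-1 + o))
Y(X) = √X*(3 + X) (Y(X) = (4 - 1*1 - X*(-1*1))*√X = (4 - 1 - 1*X*(-1))*√X = (4 - 1 + X)*√X = (3 + X)*√X = √X*(3 + X))
-58*Y(1/(√(6 + 0) + 9))*58 = -58*√(1/(√(6 + 0) + 9))*(3 + 1/(√(6 + 0) + 9))*58 = -58*√(1/(√6 + 9))*(3 + 1/(√6 + 9))*58 = -58*√(1/(9 + √6))*(3 + 1/(9 + √6))*58 = -58*(3 + 1/(9 + √6))/√(9 + √6)*58 = -3364*(3 + 1/(9 + √6))/√(9 + √6)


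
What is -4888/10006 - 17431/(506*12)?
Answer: -102047261/30378216 ≈ -3.3592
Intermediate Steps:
-4888/10006 - 17431/(506*12) = -4888*1/10006 - 17431/6072 = -2444/5003 - 17431*1/6072 = -2444/5003 - 17431/6072 = -102047261/30378216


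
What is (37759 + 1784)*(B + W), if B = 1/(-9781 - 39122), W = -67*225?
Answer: -9717200941406/16301 ≈ -5.9611e+8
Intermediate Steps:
W = -15075
B = -1/48903 (B = 1/(-48903) = -1/48903 ≈ -2.0449e-5)
(37759 + 1784)*(B + W) = (37759 + 1784)*(-1/48903 - 15075) = 39543*(-737212726/48903) = -9717200941406/16301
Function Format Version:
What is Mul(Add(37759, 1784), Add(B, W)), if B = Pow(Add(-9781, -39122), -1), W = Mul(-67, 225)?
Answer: Rational(-9717200941406, 16301) ≈ -5.9611e+8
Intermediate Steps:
W = -15075
B = Rational(-1, 48903) (B = Pow(-48903, -1) = Rational(-1, 48903) ≈ -2.0449e-5)
Mul(Add(37759, 1784), Add(B, W)) = Mul(Add(37759, 1784), Add(Rational(-1, 48903), -15075)) = Mul(39543, Rational(-737212726, 48903)) = Rational(-9717200941406, 16301)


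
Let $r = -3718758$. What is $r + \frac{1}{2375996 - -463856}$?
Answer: $- \frac{10560722343815}{2839852} \approx -3.7188 \cdot 10^{6}$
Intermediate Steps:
$r + \frac{1}{2375996 - -463856} = -3718758 + \frac{1}{2375996 - -463856} = -3718758 + \frac{1}{2375996 + 463856} = -3718758 + \frac{1}{2839852} = - \frac{10560722343815}{2839852}$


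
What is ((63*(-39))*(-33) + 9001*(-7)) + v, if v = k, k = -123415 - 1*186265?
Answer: -291606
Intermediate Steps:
k = -309680 (k = -123415 - 186265 = -309680)
v = -309680
((63*(-39))*(-33) + 9001*(-7)) + v = ((63*(-39))*(-33) + 9001*(-7)) - 309680 = (-2457*(-33) - 63007) - 309680 = (81081 - 63007) - 309680 = 18074 - 309680 = -291606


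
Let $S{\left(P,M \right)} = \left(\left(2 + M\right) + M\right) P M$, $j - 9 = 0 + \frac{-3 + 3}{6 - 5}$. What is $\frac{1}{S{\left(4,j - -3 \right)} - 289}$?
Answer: $\frac{1}{959} \approx 0.0010428$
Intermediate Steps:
$j = 9$ ($j = 9 + \left(0 + \frac{-3 + 3}{6 - 5}\right) = 9 + \left(0 + \frac{0}{1}\right) = 9 + \left(0 + 0 \cdot 1\right) = 9 + \left(0 + 0\right) = 9 + 0 = 9$)
$S{\left(P,M \right)} = M P \left(2 + 2 M\right)$ ($S{\left(P,M \right)} = \left(2 + 2 M\right) P M = P \left(2 + 2 M\right) M = M P \left(2 + 2 M\right)$)
$\frac{1}{S{\left(4,j - -3 \right)} - 289} = \frac{1}{2 \left(9 - -3\right) 4 \left(1 + \left(9 - -3\right)\right) - 289} = \frac{1}{2 \left(9 + 3\right) 4 \left(1 + \left(9 + 3\right)\right) - 289} = \frac{1}{2 \cdot 12 \cdot 4 \left(1 + 12\right) - 289} = \frac{1}{2 \cdot 12 \cdot 4 \cdot 13 - 289} = \frac{1}{1248 - 289} = \frac{1}{959}$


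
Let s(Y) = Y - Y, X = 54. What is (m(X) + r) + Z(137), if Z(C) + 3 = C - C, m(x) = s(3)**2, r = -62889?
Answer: -62892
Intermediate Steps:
s(Y) = 0
m(x) = 0 (m(x) = 0**2 = 0)
Z(C) = -3 (Z(C) = -3 + (C - C) = -3 + 0 = -3)
(m(X) + r) + Z(137) = (0 - 62889) - 3 = -62889 - 3 = -62892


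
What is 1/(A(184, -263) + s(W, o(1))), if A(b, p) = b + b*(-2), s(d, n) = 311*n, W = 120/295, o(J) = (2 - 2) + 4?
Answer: 1/1060 ≈ 0.00094340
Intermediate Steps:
o(J) = 4 (o(J) = 0 + 4 = 4)
W = 24/59 (W = 120*(1/295) = 24/59 ≈ 0.40678)
A(b, p) = -b (A(b, p) = b - 2*b = -b)
1/(A(184, -263) + s(W, o(1))) = 1/(-1*184 + 311*4) = 1/(-184 + 1244) = 1/1060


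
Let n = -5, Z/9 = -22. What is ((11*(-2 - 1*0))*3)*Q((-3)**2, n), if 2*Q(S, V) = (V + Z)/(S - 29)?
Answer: -6699/20 ≈ -334.95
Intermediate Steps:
Z = -198 (Z = 9*(-22) = -198)
Q(S, V) = (-198 + V)/(2*(-29 + S)) (Q(S, V) = ((V - 198)/(S - 29))/2 = ((-198 + V)/(-29 + S))/2 = (-198 + V)/(2*(-29 + S)))
((11*(-2 - 1*0))*3)*Q((-3)**2, n) = ((11*(-2 - 1*0))*3)*((-198 - 5)/(2*(-29 + (-3)**2))) = ((11*(-2 + 0))*3)*((1/2)*(-203)/(-29 + 9)) = ((11*(-2))*3)*((1/2)*(-203)/(-20)) = (-22*3)*((1/2)*(-1/20)*(-203)) = -66*203/40 = -6699/20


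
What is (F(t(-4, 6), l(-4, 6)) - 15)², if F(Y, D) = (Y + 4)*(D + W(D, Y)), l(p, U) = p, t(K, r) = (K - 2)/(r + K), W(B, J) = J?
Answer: 484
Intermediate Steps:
t(K, r) = (-2 + K)/(K + r)
F(Y, D) = (4 + Y)*(D + Y) (F(Y, D) = (Y + 4)*(D + Y) = (4 + Y)*(D + Y))
(F(t(-4, 6), l(-4, 6)) - 15)² = ((((-2 - 4)/(-4 + 6))² + 4*(-4) + 4*((-2 - 4)/(-4 + 6)) - 4*(-2 - 4)/(-4 + 6)) - 15)² = (((-6/2)² - 16 + 4*(-6/2) - 4*(-6)/2) - 15)² = ((((½)*(-6))² - 16 + 4*((½)*(-6)) - 2*(-6)) - 15)² = (((-3)² - 16 + 4*(-3) - 4*(-3)) - 15)² = ((9 - 16 - 12 + 12) - 15)² = (-7 - 15)² = (-22)² = 484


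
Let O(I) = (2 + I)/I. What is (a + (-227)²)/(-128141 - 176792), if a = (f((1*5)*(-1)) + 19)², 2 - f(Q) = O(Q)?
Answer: -1298629/7623325 ≈ -0.17035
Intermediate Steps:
O(I) = (2 + I)/I
f(Q) = 2 - (2 + Q)/Q
a = 10404/25 (a = ((-2 + (1*5)*(-1))/(((1*5)*(-1))) + 19)² = ((-2 + 5*(-1))/((5*(-1))) + 19)² = ((-2 - 5)/(-5) + 19)² = (-⅕*(-7) + 19)² = (7/5 + 19)² = (102/5)² = 10404/25 ≈ 416.16)
(a + (-227)²)/(-128141 - 176792) = (10404/25 + (-227)²)/(-128141 - 176792) = (10404/25 + 51529)/(-304933) = (1298629/25)*(-1/304933) = -1298629/7623325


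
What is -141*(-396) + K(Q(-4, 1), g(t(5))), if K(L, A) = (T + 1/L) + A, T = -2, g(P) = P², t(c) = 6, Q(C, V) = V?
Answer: 55871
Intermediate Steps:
K(L, A) = -2 + A + 1/L (K(L, A) = (-2 + 1/L) + A = -2 + A + 1/L)
-141*(-396) + K(Q(-4, 1), g(t(5))) = -141*(-396) + (-2 + 6² + 1/1) = 55836 + (-2 + 36 + 1) = 55836 + 35 = 55871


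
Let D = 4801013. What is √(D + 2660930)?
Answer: √7461943 ≈ 2731.7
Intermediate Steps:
√(D + 2660930) = √(4801013 + 2660930) = √7461943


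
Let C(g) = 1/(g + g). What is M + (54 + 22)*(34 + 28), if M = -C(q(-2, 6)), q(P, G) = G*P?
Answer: 113089/24 ≈ 4712.0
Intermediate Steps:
C(g) = 1/(2*g)
M = 1/24 (M = -1/(2*(6*(-2))) = -1/(2*(-12)) = -(-1)/(2*12) = -1*(-1/24) = 1/24 ≈ 0.041667)
M + (54 + 22)*(34 + 28) = 1/24 + (54 + 22)*(34 + 28) = 1/24 + 76*62 = 1/24 + 4712 = 113089/24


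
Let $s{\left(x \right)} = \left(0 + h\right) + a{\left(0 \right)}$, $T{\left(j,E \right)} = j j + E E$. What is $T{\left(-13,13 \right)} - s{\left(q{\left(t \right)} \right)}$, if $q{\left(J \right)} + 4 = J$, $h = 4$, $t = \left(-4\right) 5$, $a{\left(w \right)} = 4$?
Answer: $330$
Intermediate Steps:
$t = -20$
$T{\left(j,E \right)} = E^{2} + j^{2}$ ($T{\left(j,E \right)} = j^{2} + E^{2} = E^{2} + j^{2}$)
$q{\left(J \right)} = -4 + J$
$s{\left(x \right)} = 8$ ($s{\left(x \right)} = \left(0 + 4\right) + 4 = 4 + 4 = 8$)
$T{\left(-13,13 \right)} - s{\left(q{\left(t \right)} \right)} = \left(13^{2} + \left(-13\right)^{2}\right) - 8 = \left(169 + 169\right) - 8 = 338 - 8 = 330$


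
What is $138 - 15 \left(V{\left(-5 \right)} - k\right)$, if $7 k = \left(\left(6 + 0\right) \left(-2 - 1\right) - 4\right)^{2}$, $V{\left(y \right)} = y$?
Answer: $\frac{8751}{7} \approx 1250.1$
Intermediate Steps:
$k = \frac{484}{7}$ ($k = \frac{\left(\left(6 + 0\right) \left(-2 - 1\right) - 4\right)^{2}}{7} = \frac{\left(6 \left(-3\right) - 4\right)^{2}}{7} = \frac{\left(-18 - 4\right)^{2}}{7} = \frac{\left(-22\right)^{2}}{7} = \frac{1}{7} \cdot 484 = \frac{484}{7} \approx 69.143$)
$138 - 15 \left(V{\left(-5 \right)} - k\right) = 138 - 15 \left(-5 - \frac{484}{7}\right) = 138 - - \frac{7785}{7} = 138 + \frac{7785}{7} = \frac{8751}{7}$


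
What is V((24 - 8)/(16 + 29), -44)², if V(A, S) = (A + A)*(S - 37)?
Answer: 82944/25 ≈ 3317.8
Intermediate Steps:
V(A, S) = 2*A*(-37 + S) (V(A, S) = (2*A)*(-37 + S) = 2*A*(-37 + S))
V((24 - 8)/(16 + 29), -44)² = (2*((24 - 8)/(16 + 29))*(-37 - 44))² = (2*(16/45)*(-81))² = (-288/5)² = 82944/25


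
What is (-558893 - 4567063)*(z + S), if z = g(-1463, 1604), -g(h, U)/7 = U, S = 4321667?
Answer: -22095120654684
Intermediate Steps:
g(h, U) = -7*U
z = -11228 (z = -7*1604 = -11228)
(-558893 - 4567063)*(z + S) = (-558893 - 4567063)*(-11228 + 4321667) = -5125956*4310439 = -22095120654684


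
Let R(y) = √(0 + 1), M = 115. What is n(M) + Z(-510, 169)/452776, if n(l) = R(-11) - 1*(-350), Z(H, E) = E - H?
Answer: 158925055/452776 ≈ 351.00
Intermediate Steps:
R(y) = 1 (R(y) = √1 = 1)
n(l) = 351 (n(l) = 1 - 1*(-350) = 1 + 350 = 351)
n(M) + Z(-510, 169)/452776 = 351 + (169 - 1*(-510))/452776 = 351 + (169 + 510)*(1/452776) = 351 + 679*(1/452776) = 351 + 679/452776 = 158925055/452776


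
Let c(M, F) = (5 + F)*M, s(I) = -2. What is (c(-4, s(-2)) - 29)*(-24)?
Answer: 984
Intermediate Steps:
c(M, F) = M*(5 + F)
(c(-4, s(-2)) - 29)*(-24) = (-4*(5 - 2) - 29)*(-24) = (-4*3 - 29)*(-24) = (-12 - 29)*(-24) = -41*(-24) = 984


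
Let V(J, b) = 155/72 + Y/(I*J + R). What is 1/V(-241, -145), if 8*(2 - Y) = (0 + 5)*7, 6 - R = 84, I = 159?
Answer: 460764/991951 ≈ 0.46450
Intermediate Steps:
R = -78 (R = 6 - 1*84 = 6 - 84 = -78)
Y = -19/8 (Y = 2 - (0 + 5)*7/8 = 2 - 5*7/8 = 2 - ⅛*35 = 2 - 35/8 = -19/8 ≈ -2.3750)
V(J, b) = 155/72 - 19/(8*(-78 + 159*J)) (V(J, b) = 155/72 - 19/(8*(159*J - 78)) = 155*(1/72) - 19/(8*(-78 + 159*J)) = 155/72 - 19/(8*(-78 + 159*J)))
1/V(-241, -145) = 1/((-4087 + 8215*(-241))/(72*(-26 + 53*(-241)))) = 1/((-4087 - 1979815)/(72*(-26 - 12773))) = 1/((1/72)*(-1983902)/(-12799)) = 1/((1/72)*(-1/12799)*(-1983902)) = 1/(991951/460764) = 460764/991951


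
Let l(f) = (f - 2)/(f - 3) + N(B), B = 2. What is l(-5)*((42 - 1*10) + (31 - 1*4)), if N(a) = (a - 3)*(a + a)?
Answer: -1475/8 ≈ -184.38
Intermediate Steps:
N(a) = 2*a*(-3 + a) (N(a) = (-3 + a)*(2*a) = 2*a*(-3 + a))
l(f) = -4 + (-2 + f)/(-3 + f) (l(f) = (f - 2)/(f - 3) + 2*2*(-3 + 2) = (-2 + f)/(-3 + f) + 2*2*(-1) = (-2 + f)/(-3 + f) - 4 = -4 + (-2 + f)/(-3 + f))
l(-5)*((42 - 1*10) + (31 - 1*4)) = ((10 - 3*(-5))/(-3 - 5))*((42 - 1*10) + (31 - 1*4)) = ((10 + 15)/(-8))*((42 - 10) + (31 - 4)) = (-⅛*25)*(32 + 27) = -25/8*59 = -1475/8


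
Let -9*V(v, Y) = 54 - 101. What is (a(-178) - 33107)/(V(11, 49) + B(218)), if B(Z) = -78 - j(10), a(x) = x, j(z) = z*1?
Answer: 59913/149 ≈ 402.10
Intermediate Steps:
j(z) = z
V(v, Y) = 47/9 (V(v, Y) = -(54 - 101)/9 = -⅑*(-47) = 47/9)
B(Z) = -88 (B(Z) = -78 - 1*10 = -78 - 10 = -88)
(a(-178) - 33107)/(V(11, 49) + B(218)) = (-178 - 33107)/(47/9 - 88) = -33285/(-745/9) = -33285*(-9/745) = 59913/149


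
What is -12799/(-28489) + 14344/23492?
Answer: 177330081/167315897 ≈ 1.0599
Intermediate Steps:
-12799/(-28489) + 14344/23492 = -12799*(-1/28489) + 14344*(1/23492) = 12799/28489 + 3586/5873 = 177330081/167315897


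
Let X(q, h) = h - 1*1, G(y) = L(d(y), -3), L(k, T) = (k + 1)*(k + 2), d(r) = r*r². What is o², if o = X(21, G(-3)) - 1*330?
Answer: 101761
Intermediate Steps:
d(r) = r³
L(k, T) = (1 + k)*(2 + k)
G(y) = 2 + y⁶ + 3*y³ (G(y) = 2 + (y³)² + 3*y³ = 2 + y⁶ + 3*y³)
X(q, h) = -1 + h (X(q, h) = h - 1 = -1 + h)
o = 319 (o = (-1 + (2 + (-3)⁶ + 3*(-3)³)) - 1*330 = (-1 + (2 + 729 + 3*(-27))) - 330 = (-1 + (2 + 729 - 81)) - 330 = (-1 + 650) - 330 = 649 - 330 = 319)
o² = 319² = 101761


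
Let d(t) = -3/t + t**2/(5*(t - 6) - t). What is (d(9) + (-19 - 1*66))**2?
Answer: 185761/36 ≈ 5160.0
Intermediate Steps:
d(t) = -3/t + t**2/(-30 + 4*t) (d(t) = -3/t + t**2/(5*(-6 + t) - t) = -3/t + t**2/((-30 + 5*t) - t) = -3/t + t**2/(-30 + 4*t))
(d(9) + (-19 - 1*66))**2 = ((1/2)*(90 + 9**3 - 12*9)/(9*(-15 + 2*9)) + (-19 - 1*66))**2 = ((1/2)*(1/9)*(90 + 729 - 108)/(-15 + 18) + (-19 - 66))**2 = ((1/2)*(1/9)*711/3 - 85)**2 = ((1/2)*(1/9)*(1/3)*711 - 85)**2 = (79/6 - 85)**2 = (-431/6)**2 = 185761/36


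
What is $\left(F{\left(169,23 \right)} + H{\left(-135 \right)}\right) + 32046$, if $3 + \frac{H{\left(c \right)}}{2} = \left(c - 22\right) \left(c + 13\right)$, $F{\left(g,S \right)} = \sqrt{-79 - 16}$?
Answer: $70348 + i \sqrt{95} \approx 70348.0 + 9.7468 i$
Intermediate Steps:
$F{\left(g,S \right)} = i \sqrt{95}$ ($F{\left(g,S \right)} = \sqrt{-95} = i \sqrt{95}$)
$H{\left(c \right)} = -6 + 2 \left(-22 + c\right) \left(13 + c\right)$ ($H{\left(c \right)} = -6 + 2 \left(c - 22\right) \left(c + 13\right) = -6 + 2 \left(-22 + c\right) \left(13 + c\right)$)
$\left(F{\left(169,23 \right)} + H{\left(-135 \right)}\right) + 32046 = \left(i \sqrt{95} - \left(-1852 - 36450\right)\right) + 32046 = \left(i \sqrt{95} + \left(-578 + 2430 + 2 \cdot 18225\right)\right) + 32046 = \left(i \sqrt{95} + \left(-578 + 2430 + 36450\right)\right) + 32046 = \left(i \sqrt{95} + 38302\right) + 32046 = \left(38302 + i \sqrt{95}\right) + 32046 = 70348 + i \sqrt{95}$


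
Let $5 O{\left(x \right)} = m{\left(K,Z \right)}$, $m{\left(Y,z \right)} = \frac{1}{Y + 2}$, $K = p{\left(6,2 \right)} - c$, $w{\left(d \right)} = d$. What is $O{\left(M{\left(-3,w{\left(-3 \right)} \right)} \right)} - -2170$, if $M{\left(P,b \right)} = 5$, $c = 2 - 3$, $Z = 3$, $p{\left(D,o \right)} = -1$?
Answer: $\frac{21701}{10} \approx 2170.1$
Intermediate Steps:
$c = -1$ ($c = 2 - 3 = -1$)
$K = 0$ ($K = -1 - -1 = -1 + 1 = 0$)
$m{\left(Y,z \right)} = \frac{1}{2 + Y}$
$O{\left(x \right)} = \frac{1}{10}$ ($O{\left(x \right)} = \frac{1}{5 \left(2 + 0\right)} = \frac{1}{5 \cdot 2} = \frac{1}{5} \cdot \frac{1}{2} = \frac{1}{10}$)
$O{\left(M{\left(-3,w{\left(-3 \right)} \right)} \right)} - -2170 = \frac{1}{10} - -2170 = \frac{1}{10} + 2170 = \frac{21701}{10}$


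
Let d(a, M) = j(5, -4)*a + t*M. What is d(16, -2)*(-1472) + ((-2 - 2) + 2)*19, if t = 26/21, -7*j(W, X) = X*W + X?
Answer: -1619998/21 ≈ -77143.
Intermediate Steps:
j(W, X) = -X/7 - W*X/7 (j(W, X) = -(X*W + X)/7 = -(W*X + X)/7 = -(X + W*X)/7 = -X/7 - W*X/7)
t = 26/21 (t = 26*(1/21) = 26/21 ≈ 1.2381)
d(a, M) = 24*a/7 + 26*M/21 (d(a, M) = (-1/7*(-4)*(1 + 5))*a + 26*M/21 = (-1/7*(-4)*6)*a + 26*M/21 = 24*a/7 + 26*M/21)
d(16, -2)*(-1472) + ((-2 - 2) + 2)*19 = ((24/7)*16 + (26/21)*(-2))*(-1472) + ((-2 - 2) + 2)*19 = (384/7 - 52/21)*(-1472) + (-4 + 2)*19 = (1100/21)*(-1472) - 2*19 = -1619200/21 - 38 = -1619998/21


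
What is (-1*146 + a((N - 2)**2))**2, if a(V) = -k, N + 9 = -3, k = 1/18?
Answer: 6911641/324 ≈ 21332.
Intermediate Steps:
k = 1/18 ≈ 0.055556
N = -12 (N = -9 - 3 = -12)
a(V) = -1/18 (a(V) = -1*1/18 = -1/18)
(-1*146 + a((N - 2)**2))**2 = (-1*146 - 1/18)**2 = (-146 - 1/18)**2 = (-2629/18)**2 = 6911641/324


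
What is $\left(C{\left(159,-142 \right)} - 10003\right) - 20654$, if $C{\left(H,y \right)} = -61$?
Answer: $-30718$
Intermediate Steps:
$\left(C{\left(159,-142 \right)} - 10003\right) - 20654 = \left(-61 - 10003\right) - 20654 = -10064 - 20654 = -30718$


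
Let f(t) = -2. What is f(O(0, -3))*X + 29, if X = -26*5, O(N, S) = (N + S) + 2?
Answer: 289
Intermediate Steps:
O(N, S) = 2 + N + S
X = -130
f(O(0, -3))*X + 29 = -2*(-130) + 29 = 260 + 29 = 289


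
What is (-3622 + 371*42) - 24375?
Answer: -12415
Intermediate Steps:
(-3622 + 371*42) - 24375 = (-3622 + 15582) - 24375 = 11960 - 24375 = -12415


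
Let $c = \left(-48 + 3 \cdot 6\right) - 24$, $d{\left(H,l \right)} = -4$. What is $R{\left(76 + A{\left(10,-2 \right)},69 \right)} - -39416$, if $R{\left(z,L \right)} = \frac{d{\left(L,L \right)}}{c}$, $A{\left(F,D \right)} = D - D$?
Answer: $\frac{1064234}{27} \approx 39416.0$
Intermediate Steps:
$A{\left(F,D \right)} = 0$
$c = -54$ ($c = \left(-48 + 18\right) - 24 = -30 - 24 = -54$)
$R{\left(z,L \right)} = \frac{2}{27}$ ($R{\left(z,L \right)} = - \frac{4}{-54} = \left(-4\right) \left(- \frac{1}{54}\right) = \frac{2}{27}$)
$R{\left(76 + A{\left(10,-2 \right)},69 \right)} - -39416 = \frac{2}{27} - -39416 = \frac{2}{27} + 39416 = \frac{1064234}{27}$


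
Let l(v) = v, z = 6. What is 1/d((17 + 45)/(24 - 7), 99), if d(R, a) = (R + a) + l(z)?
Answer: 17/1847 ≈ 0.0092041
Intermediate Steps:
d(R, a) = 6 + R + a (d(R, a) = (R + a) + 6 = 6 + R + a)
1/d((17 + 45)/(24 - 7), 99) = 1/(6 + (17 + 45)/(24 - 7) + 99) = 1/(6 + 62/17 + 99) = 1/(1847/17) = 17/1847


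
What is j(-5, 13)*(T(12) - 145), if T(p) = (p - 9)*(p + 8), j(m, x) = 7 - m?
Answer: -1020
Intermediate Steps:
T(p) = (-9 + p)*(8 + p)
j(-5, 13)*(T(12) - 145) = (7 - 1*(-5))*((-72 + 12² - 1*12) - 145) = (7 + 5)*((-72 + 144 - 12) - 145) = 12*(60 - 145) = 12*(-85) = -1020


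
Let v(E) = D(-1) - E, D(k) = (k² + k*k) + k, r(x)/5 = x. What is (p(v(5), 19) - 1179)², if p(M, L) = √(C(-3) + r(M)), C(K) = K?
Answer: (1179 - I*√23)² ≈ 1.39e+6 - 1.131e+4*I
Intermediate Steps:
r(x) = 5*x
D(k) = k + 2*k² (D(k) = (k² + k²) + k = 2*k² + k = k + 2*k²)
v(E) = 1 - E (v(E) = -(1 + 2*(-1)) - E = -(1 - 2) - E = -1*(-1) - E = 1 - E)
p(M, L) = √(-3 + 5*M)
(p(v(5), 19) - 1179)² = (√(-3 + 5*(1 - 1*5)) - 1179)² = (√(-3 + 5*(1 - 5)) - 1179)² = (√(-3 + 5*(-4)) - 1179)² = (√(-3 - 20) - 1179)² = (√(-23) - 1179)² = (I*√23 - 1179)² = (-1179 + I*√23)²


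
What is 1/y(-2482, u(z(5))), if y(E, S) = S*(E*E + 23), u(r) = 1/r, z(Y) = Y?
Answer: 5/6160347 ≈ 8.1164e-7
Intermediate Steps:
y(E, S) = S*(23 + E²) (y(E, S) = S*(E² + 23) = S*(23 + E²))
1/y(-2482, u(z(5))) = 1/((23 + (-2482)²)/5) = 1/((23 + 6160324)/5) = 1/((⅕)*6160347) = 1/(6160347/5) = 5/6160347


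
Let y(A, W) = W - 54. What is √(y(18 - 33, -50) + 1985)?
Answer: 3*√209 ≈ 43.370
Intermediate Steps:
y(A, W) = -54 + W
√(y(18 - 33, -50) + 1985) = √((-54 - 50) + 1985) = √(-104 + 1985) = √1881 = 3*√209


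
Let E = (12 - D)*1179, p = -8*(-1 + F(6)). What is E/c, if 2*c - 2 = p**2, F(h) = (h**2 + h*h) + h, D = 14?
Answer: -262/21081 ≈ -0.012428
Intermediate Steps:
F(h) = h + 2*h**2 (F(h) = (h**2 + h**2) + h = 2*h**2 + h = h + 2*h**2)
p = -616 (p = -8*(-1 + 6*(1 + 2*6)) = -8*(-1 + 6*(1 + 12)) = -8*(-1 + 6*13) = -8*(-1 + 78) = -8*77 = -616)
E = -2358 (E = (12 - 1*14)*1179 = (12 - 14)*1179 = -2*1179 = -2358)
c = 189729 (c = 1 + (1/2)*(-616)**2 = 1 + (1/2)*379456 = 1 + 189728 = 189729)
E/c = -2358/189729 = -2358*1/189729 = -262/21081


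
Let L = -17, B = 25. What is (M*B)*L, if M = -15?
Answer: 6375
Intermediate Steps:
(M*B)*L = -15*25*(-17) = -375*(-17) = 6375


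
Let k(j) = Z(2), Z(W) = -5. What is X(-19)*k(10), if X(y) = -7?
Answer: 35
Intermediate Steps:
k(j) = -5
X(-19)*k(10) = -7*(-5) = 35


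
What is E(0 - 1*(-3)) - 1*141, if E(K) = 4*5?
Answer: -121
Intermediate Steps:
E(K) = 20
E(0 - 1*(-3)) - 1*141 = 20 - 1*141 = 20 - 141 = -121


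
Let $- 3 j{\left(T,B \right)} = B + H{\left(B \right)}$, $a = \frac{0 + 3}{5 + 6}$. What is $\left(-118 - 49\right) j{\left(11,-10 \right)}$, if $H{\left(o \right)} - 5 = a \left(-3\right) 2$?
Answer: $- \frac{12191}{33} \approx -369.42$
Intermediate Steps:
$a = \frac{3}{11} \approx 0.27273$
$H{\left(o \right)} = \frac{37}{11}$ ($H{\left(o \right)} = 5 + \frac{3}{11} \left(-3\right) 2 = 5 - \frac{18}{11} = \frac{37}{11}$)
$j{\left(T,B \right)} = - \frac{37}{33} - \frac{B}{3}$ ($j{\left(T,B \right)} = - \frac{B + \frac{37}{11}}{3} = - \frac{\frac{37}{11} + B}{3} = - \frac{37}{33} - \frac{B}{3}$)
$\left(-118 - 49\right) j{\left(11,-10 \right)} = \left(-118 - 49\right) \left(- \frac{37}{33} - - \frac{10}{3}\right) = - 167 \left(- \frac{37}{33} + \frac{10}{3}\right) = \left(-167\right) \frac{73}{33} = - \frac{12191}{33}$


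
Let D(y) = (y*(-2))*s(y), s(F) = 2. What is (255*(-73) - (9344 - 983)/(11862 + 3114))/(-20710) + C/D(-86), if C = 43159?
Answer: 9855112713/77991680 ≈ 126.36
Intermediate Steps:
D(y) = -4*y (D(y) = (y*(-2))*2 = -2*y*2 = -4*y)
(255*(-73) - (9344 - 983)/(11862 + 3114))/(-20710) + C/D(-86) = (255*(-73) - (9344 - 983)/(11862 + 3114))/(-20710) + 43159/((-4*(-86))) = (-18615 - 8361/14976)*(-1/20710) + 43159/344 = (-18615 - 8361/14976)*(-1/20710) + 43159*(1/344) = (-18615 - 1*929/1664)*(-1/20710) + 43159/344 = (-18615 - 929/1664)*(-1/20710) + 43159/344 = -30976289/1664*(-1/20710) + 43159/344 = 1630331/1813760 + 43159/344 = 9855112713/77991680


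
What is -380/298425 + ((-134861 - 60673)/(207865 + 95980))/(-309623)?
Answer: -1427642397254/1123001928992595 ≈ -0.0012713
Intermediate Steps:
-380/298425 + ((-134861 - 60673)/(207865 + 95980))/(-309623) = -380*1/298425 - 195534/303845*(-1/309623) = -76/59685 - 195534*1/303845*(-1/309623) = -76/59685 - 195534/303845*(-1/309623) = -76/59685 + 195534/94077400435 = -1427642397254/1123001928992595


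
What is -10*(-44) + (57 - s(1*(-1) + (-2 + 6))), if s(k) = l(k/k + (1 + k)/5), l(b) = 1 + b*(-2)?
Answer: 2498/5 ≈ 499.60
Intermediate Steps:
l(b) = 1 - 2*b
s(k) = -7/5 - 2*k/5 (s(k) = 1 - 2*(k/k + (1 + k)/5) = 1 - 2*(1 + (1 + k)*(⅕)) = 1 - 2*(1 + (⅕ + k/5)) = 1 - 2*(6/5 + k/5) = 1 + (-12/5 - 2*k/5) = -7/5 - 2*k/5)
-10*(-44) + (57 - s(1*(-1) + (-2 + 6))) = -10*(-44) + (57 - (-7/5 - 2*(1*(-1) + (-2 + 6))/5)) = 440 + (57 - (-7/5 - 2*(-1 + 4)/5)) = 440 + (57 - (-7/5 - ⅖*3)) = 440 + (57 - (-7/5 - 6/5)) = 440 + (57 - 1*(-13/5)) = 440 + (57 + 13/5) = 440 + 298/5 = 2498/5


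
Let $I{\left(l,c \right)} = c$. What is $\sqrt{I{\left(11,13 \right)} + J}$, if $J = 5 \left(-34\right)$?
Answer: $i \sqrt{157} \approx 12.53 i$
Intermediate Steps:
$J = -170$
$\sqrt{I{\left(11,13 \right)} + J} = \sqrt{13 - 170} = \sqrt{-157} = i \sqrt{157}$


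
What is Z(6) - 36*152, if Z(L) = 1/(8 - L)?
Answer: -10943/2 ≈ -5471.5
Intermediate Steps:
Z(6) - 36*152 = -1/(-8 + 6) - 36*152 = -1/(-2) - 5472 = -1*(-½) - 5472 = ½ - 5472 = -10943/2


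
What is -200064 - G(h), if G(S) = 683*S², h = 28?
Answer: -735536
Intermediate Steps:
-200064 - G(h) = -200064 - 683*28² = -200064 - 683*784 = -200064 - 1*535472 = -200064 - 535472 = -735536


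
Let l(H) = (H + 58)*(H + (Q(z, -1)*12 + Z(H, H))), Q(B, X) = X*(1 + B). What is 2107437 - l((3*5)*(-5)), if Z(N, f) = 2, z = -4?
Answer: 2106808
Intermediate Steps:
l(H) = (38 + H)*(58 + H) (l(H) = (H + 58)*(H + (-(1 - 4)*12 + 2)) = (58 + H)*(H + (-1*(-3)*12 + 2)) = (58 + H)*(H + (3*12 + 2)) = (58 + H)*(H + (36 + 2)) = (58 + H)*(H + 38) = (58 + H)*(38 + H) = (38 + H)*(58 + H))
2107437 - l((3*5)*(-5)) = 2107437 - (2204 + ((3*5)*(-5))**2 + 96*((3*5)*(-5))) = 2107437 - (2204 + (15*(-5))**2 + 96*(15*(-5))) = 2107437 - (2204 + (-75)**2 + 96*(-75)) = 2107437 - (2204 + 5625 - 7200) = 2107437 - 1*629 = 2107437 - 629 = 2106808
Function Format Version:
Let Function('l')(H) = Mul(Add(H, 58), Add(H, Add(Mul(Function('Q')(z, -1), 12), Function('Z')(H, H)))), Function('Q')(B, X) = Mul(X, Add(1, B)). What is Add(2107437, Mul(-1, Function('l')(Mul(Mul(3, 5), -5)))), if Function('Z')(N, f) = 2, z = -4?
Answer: 2106808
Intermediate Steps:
Function('l')(H) = Mul(Add(38, H), Add(58, H)) (Function('l')(H) = Mul(Add(H, 58), Add(H, Add(Mul(Mul(-1, Add(1, -4)), 12), 2))) = Mul(Add(58, H), Add(H, Add(Mul(Mul(-1, -3), 12), 2))) = Mul(Add(58, H), Add(H, Add(Mul(3, 12), 2))) = Mul(Add(58, H), Add(H, Add(36, 2))) = Mul(Add(58, H), Add(H, 38)) = Mul(Add(58, H), Add(38, H)) = Mul(Add(38, H), Add(58, H)))
Add(2107437, Mul(-1, Function('l')(Mul(Mul(3, 5), -5)))) = Add(2107437, Mul(-1, Add(2204, Pow(Mul(Mul(3, 5), -5), 2), Mul(96, Mul(Mul(3, 5), -5))))) = Add(2107437, Mul(-1, Add(2204, Pow(Mul(15, -5), 2), Mul(96, Mul(15, -5))))) = Add(2107437, Mul(-1, Add(2204, Pow(-75, 2), Mul(96, -75)))) = Add(2107437, Mul(-1, Add(2204, 5625, -7200))) = Add(2107437, Mul(-1, 629)) = Add(2107437, -629) = 2106808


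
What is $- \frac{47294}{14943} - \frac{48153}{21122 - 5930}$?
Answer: $- \frac{9398959}{1483752} \approx -6.3346$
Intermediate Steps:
$- \frac{47294}{14943} - \frac{48153}{21122 - 5930} = \left(-47294\right) \frac{1}{14943} - \frac{48153}{21122 - 5930} = - \frac{2782}{879} - \frac{48153}{15192} = - \frac{2782}{879} - \frac{16051}{5064} = - \frac{9398959}{1483752}$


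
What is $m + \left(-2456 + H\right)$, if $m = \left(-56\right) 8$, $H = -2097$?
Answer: $-5001$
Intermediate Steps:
$m = -448$
$m + \left(-2456 + H\right) = -448 - 4553 = -5001$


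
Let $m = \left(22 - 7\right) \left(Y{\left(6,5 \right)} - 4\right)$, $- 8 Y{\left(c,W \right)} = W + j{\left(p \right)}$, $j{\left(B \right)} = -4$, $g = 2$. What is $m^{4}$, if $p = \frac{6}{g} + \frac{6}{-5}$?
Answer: $\frac{60037250625}{4096} \approx 1.4658 \cdot 10^{7}$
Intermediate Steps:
$p = \frac{9}{5}$ ($p = \frac{6}{2} + \frac{6}{-5} = 6 \cdot \frac{1}{2} + 6 \left(- \frac{1}{5}\right) = 3 - \frac{6}{5} = \frac{9}{5} \approx 1.8$)
$Y{\left(c,W \right)} = \frac{1}{2} - \frac{W}{8}$ ($Y{\left(c,W \right)} = - \frac{W - 4}{8} = - \frac{-4 + W}{8} = \frac{1}{2} - \frac{W}{8}$)
$m = - \frac{495}{8}$ ($m = \left(22 - 7\right) \left(\left(\frac{1}{2} - \frac{5}{8}\right) - 4\right) = 15 \left(\left(\frac{1}{2} - \frac{5}{8}\right) - 4\right) = 15 \left(- \frac{1}{8} - 4\right) = 15 \left(- \frac{33}{8}\right) = - \frac{495}{8} \approx -61.875$)
$m^{4} = \left(- \frac{495}{8}\right)^{4} = \frac{60037250625}{4096}$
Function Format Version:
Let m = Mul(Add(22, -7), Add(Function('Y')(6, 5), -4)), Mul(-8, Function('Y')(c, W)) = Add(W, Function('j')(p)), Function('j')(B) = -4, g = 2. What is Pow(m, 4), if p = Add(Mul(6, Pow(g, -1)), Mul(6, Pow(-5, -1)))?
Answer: Rational(60037250625, 4096) ≈ 1.4658e+7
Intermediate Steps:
p = Rational(9, 5) (p = Add(Mul(6, Pow(2, -1)), Mul(6, Pow(-5, -1))) = Add(Mul(6, Rational(1, 2)), Mul(6, Rational(-1, 5))) = Add(3, Rational(-6, 5)) = Rational(9, 5) ≈ 1.8000)
Function('Y')(c, W) = Add(Rational(1, 2), Mul(Rational(-1, 8), W)) (Function('Y')(c, W) = Mul(Rational(-1, 8), Add(W, -4)) = Mul(Rational(-1, 8), Add(-4, W)) = Add(Rational(1, 2), Mul(Rational(-1, 8), W)))
m = Rational(-495, 8) (m = Mul(Add(22, -7), Add(Add(Rational(1, 2), Mul(Rational(-1, 8), 5)), -4)) = Mul(15, Add(Add(Rational(1, 2), Rational(-5, 8)), -4)) = Mul(15, Add(Rational(-1, 8), -4)) = Mul(15, Rational(-33, 8)) = Rational(-495, 8) ≈ -61.875)
Pow(m, 4) = Pow(Rational(-495, 8), 4) = Rational(60037250625, 4096)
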